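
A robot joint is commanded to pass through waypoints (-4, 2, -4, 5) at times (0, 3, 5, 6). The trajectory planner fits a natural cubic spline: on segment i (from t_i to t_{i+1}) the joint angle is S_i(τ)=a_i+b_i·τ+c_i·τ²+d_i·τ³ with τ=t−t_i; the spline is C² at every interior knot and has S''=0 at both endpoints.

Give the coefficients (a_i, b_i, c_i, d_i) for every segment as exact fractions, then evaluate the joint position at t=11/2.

  seg 0: a=-4 b=137/28 c=0 d=-9/28
  seg 1: a=2 b=-53/14 c=-81/28 d=23/14
  seg 2: a=-4 b=61/14 c=195/28 d=-65/28
S(11/2) = -83/224

Δ: Δ0=2, Δ1=-3, Δ2=9
row 1: diag=10, rhs=-30; c'=1/5, d'=-3
row 2: denom=6−2·1/5=28/5; d'=(72−2·-3)/(28/5)=195/14
back: M2=195/14
back: M1=-3−1/5·195/14=-81/14
M: M0=0, M1=-81/14, M2=195/14, M3=0
seg 0: a=-4, c=M0/2=0, d=(M1−M0)/(6·3)=-9/28, b=Δ0−h0·(2M0+M1)/6=137/28
seg 1: a=2, c=M1/2=-81/28, d=(M2−M1)/(6·2)=23/14, b=Δ1−h1·(2M1+M2)/6=-53/14
seg 2: a=-4, c=M2/2=195/28, d=(M3−M2)/(6·1)=-65/28, b=Δ2−h2·(2M2+M3)/6=61/14
t_q=11/2 → seg 2, τ=1/2; S=-4+61/14·τ+195/28·τ²+-65/28·τ³=-83/224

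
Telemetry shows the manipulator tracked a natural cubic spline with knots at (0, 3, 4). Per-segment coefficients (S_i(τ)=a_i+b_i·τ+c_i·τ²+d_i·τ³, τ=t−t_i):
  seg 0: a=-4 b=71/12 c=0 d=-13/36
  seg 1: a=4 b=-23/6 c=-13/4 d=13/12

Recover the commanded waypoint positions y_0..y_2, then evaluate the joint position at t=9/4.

y_0=-4 y_1=4 y_2=-2
S(9/4) = 1331/256

y_0 = S_0(0) = a_0 = -4
y_1 = S_1(0) = a_1 = 4
y_2 = S_1(1) = -2
t_q=9/4 is in segment 0 (τ=9/4); S_0(τ)=1331/256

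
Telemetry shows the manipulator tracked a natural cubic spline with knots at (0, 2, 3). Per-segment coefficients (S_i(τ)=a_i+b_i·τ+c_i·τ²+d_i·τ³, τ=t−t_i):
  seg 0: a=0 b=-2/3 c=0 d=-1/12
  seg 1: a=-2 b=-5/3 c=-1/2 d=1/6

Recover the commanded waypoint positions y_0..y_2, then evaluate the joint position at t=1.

y_0=0 y_1=-2 y_2=-4
S(1) = -3/4

y_0 = S_0(0) = a_0 = 0
y_1 = S_1(0) = a_1 = -2
y_2 = S_1(1) = -4
t_q=1 is in segment 0 (τ=1); S_0(τ)=-3/4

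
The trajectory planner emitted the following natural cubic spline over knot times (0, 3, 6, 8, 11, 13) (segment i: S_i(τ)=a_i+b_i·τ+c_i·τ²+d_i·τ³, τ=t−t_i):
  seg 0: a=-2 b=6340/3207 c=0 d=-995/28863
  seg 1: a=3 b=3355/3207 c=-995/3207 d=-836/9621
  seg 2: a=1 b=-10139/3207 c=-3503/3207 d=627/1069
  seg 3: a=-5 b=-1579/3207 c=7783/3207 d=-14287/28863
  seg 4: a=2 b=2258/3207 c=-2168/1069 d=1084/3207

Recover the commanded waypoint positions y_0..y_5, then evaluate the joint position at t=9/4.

y_0 = S_0(0) = a_0 = -2
y_1 = S_1(0) = a_1 = 3
y_2 = S_2(0) = a_2 = 1
y_3 = S_3(0) = a_3 = -5
y_4 = S_4(0) = a_4 = 2
y_5 = S_4(2) = -2
t_q=9/4 is in segment 0 (τ=9/4); S_0(τ)=140623/68416

y_0=-2 y_1=3 y_2=1 y_3=-5 y_4=2 y_5=-2
S(9/4) = 140623/68416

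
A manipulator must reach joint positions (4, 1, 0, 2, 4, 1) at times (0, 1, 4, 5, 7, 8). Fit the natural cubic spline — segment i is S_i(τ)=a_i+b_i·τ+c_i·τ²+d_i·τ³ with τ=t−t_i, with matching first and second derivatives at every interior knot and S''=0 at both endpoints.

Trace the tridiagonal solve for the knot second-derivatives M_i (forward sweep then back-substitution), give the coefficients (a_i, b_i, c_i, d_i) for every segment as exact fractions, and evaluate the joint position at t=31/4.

Δ: Δ0=-3, Δ1=-1/3, Δ2=2, Δ3=1, Δ4=-3
row 1: diag=8, rhs=16; c'=3/8, d'=2
row 2: denom=8−3·3/8=55/8; d'=(14−3·2)/(55/8)=64/55
row 3: denom=6−1·8/55=322/55; d'=(-6−1·64/55)/(322/55)=-197/161
row 4: denom=6−2·55/161=856/161; d'=(-24−2·-197/161)/(856/161)=-1735/428
back: M4=-1735/428
back: M3=-197/161−55/161·-1735/428=69/428
back: M2=64/55−8/55·69/428=122/107
back: M1=2−3/8·122/107=673/428
M: M0=0, M1=673/428, M2=122/107, M3=69/428, M4=-1735/428, M5=0
seg 0: a=4, c=M0/2=0, d=(M1−M0)/(6·1)=673/2568, b=Δ0−h0·(2M0+M1)/6=-8377/2568
seg 1: a=1, c=M1/2=673/856, d=(M2−M1)/(6·3)=-185/7704, b=Δ1−h1·(2M1+M2)/6=-3179/1284
seg 2: a=0, c=M2/2=61/107, d=(M3−M2)/(6·1)=-419/2568, b=Δ2−h2·(2M2+M3)/6=4091/2568
seg 3: a=2, c=M3/2=69/856, d=(M4−M3)/(6·2)=-451/1284, b=Δ3−h3·(2M3+M4)/6=2881/1284
seg 4: a=4, c=M4/2=-1735/856, d=(M5−M4)/(6·1)=1735/2568, b=Δ4−h4·(2M4+M5)/6=-2117/1284
t_q=31/4 → seg 4, τ=3/4; S=4+-2117/1284·τ+-1735/856·τ²+1735/2568·τ³=104547/54784

  seg 0: a=4 b=-8377/2568 c=0 d=673/2568
  seg 1: a=1 b=-3179/1284 c=673/856 d=-185/7704
  seg 2: a=0 b=4091/2568 c=61/107 d=-419/2568
  seg 3: a=2 b=2881/1284 c=69/856 d=-451/1284
  seg 4: a=4 b=-2117/1284 c=-1735/856 d=1735/2568
S(31/4) = 104547/54784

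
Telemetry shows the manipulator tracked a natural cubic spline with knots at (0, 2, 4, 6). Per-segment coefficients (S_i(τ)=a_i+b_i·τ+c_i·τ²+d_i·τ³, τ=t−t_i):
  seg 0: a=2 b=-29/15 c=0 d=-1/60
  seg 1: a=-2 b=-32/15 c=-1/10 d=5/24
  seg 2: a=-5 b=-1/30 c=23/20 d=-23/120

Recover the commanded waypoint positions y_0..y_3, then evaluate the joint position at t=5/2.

y_0 = S_0(0) = a_0 = 2
y_1 = S_1(0) = a_1 = -2
y_2 = S_2(0) = a_2 = -5
y_3 = S_2(2) = -2
t_q=5/2 is in segment 1 (τ=1/2); S_1(τ)=-981/320

y_0=2 y_1=-2 y_2=-5 y_3=-2
S(5/2) = -981/320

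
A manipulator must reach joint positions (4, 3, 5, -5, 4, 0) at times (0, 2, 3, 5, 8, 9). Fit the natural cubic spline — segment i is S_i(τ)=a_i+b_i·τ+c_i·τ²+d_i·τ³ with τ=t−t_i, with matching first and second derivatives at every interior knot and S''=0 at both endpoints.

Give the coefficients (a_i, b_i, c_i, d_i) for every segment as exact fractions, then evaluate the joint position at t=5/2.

  seg 0: a=4 b=-8901/4586 c=0 d=826/2293
  seg 1: a=3 b=10923/4586 c=4956/2293 d=-11663/4586
  seg 2: a=5 b=-2121/2293 c=-25077/4586 d=15733/9172
  seg 3: a=-5 b=-5076/2293 c=11061/2293 d=-7076/6879
  seg 4: a=4 b=-2394/2293 c=-10167/2293 d=3389/2293
S(5/2) = 161917/36688

Δ: Δ0=-1/2, Δ1=2, Δ2=-5, Δ3=3, Δ4=-4
row 1: diag=6, rhs=15; c'=1/6, d'=5/2
row 2: denom=6−1·1/6=35/6; d'=(-42−1·5/2)/(35/6)=-267/35
row 3: denom=10−2·12/35=326/35; d'=(48−2·-267/35)/(326/35)=1107/163
row 4: denom=8−3·105/326=2293/326; d'=(-42−3·1107/163)/(2293/326)=-20334/2293
back: M4=-20334/2293
back: M3=1107/163−105/326·-20334/2293=22122/2293
back: M2=-267/35−12/35·22122/2293=-25077/2293
back: M1=5/2−1/6·-25077/2293=9912/2293
M: M0=0, M1=9912/2293, M2=-25077/2293, M3=22122/2293, M4=-20334/2293, M5=0
seg 0: a=4, c=M0/2=0, d=(M1−M0)/(6·2)=826/2293, b=Δ0−h0·(2M0+M1)/6=-8901/4586
seg 1: a=3, c=M1/2=4956/2293, d=(M2−M1)/(6·1)=-11663/4586, b=Δ1−h1·(2M1+M2)/6=10923/4586
seg 2: a=5, c=M2/2=-25077/4586, d=(M3−M2)/(6·2)=15733/9172, b=Δ2−h2·(2M2+M3)/6=-2121/2293
seg 3: a=-5, c=M3/2=11061/2293, d=(M4−M3)/(6·3)=-7076/6879, b=Δ3−h3·(2M3+M4)/6=-5076/2293
seg 4: a=4, c=M4/2=-10167/2293, d=(M5−M4)/(6·1)=3389/2293, b=Δ4−h4·(2M4+M5)/6=-2394/2293
t_q=5/2 → seg 1, τ=1/2; S=3+10923/4586·τ+4956/2293·τ²+-11663/4586·τ³=161917/36688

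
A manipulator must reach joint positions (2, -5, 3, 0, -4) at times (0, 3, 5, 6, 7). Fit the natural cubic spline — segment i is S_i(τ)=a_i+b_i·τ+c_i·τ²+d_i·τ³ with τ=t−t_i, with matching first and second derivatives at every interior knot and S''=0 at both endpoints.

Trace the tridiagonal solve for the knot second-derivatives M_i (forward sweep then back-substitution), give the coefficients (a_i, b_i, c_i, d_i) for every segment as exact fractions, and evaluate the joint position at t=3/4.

Δ: Δ0=-7/3, Δ1=4, Δ2=-3, Δ3=-4
row 1: diag=10, rhs=38; c'=1/5, d'=19/5
row 2: denom=6−2·1/5=28/5; d'=(-42−2·19/5)/(28/5)=-62/7
row 3: denom=4−1·5/28=107/28; d'=(-6−1·-62/7)/(107/28)=80/107
back: M3=80/107
back: M2=-62/7−5/28·80/107=-962/107
back: M1=19/5−1/5·-962/107=599/107
M: M0=0, M1=599/107, M2=-962/107, M3=80/107, M4=0
seg 0: a=2, c=M0/2=0, d=(M1−M0)/(6·3)=599/1926, b=Δ0−h0·(2M0+M1)/6=-3295/642
seg 1: a=-5, c=M1/2=599/214, d=(M2−M1)/(6·2)=-1561/1284, b=Δ1−h1·(2M1+M2)/6=1048/321
seg 2: a=3, c=M2/2=-481/107, d=(M3−M2)/(6·1)=521/321, b=Δ2−h2·(2M2+M3)/6=-41/321
seg 3: a=0, c=M3/2=40/107, d=(M4−M3)/(6·1)=-40/321, b=Δ3−h3·(2M3+M4)/6=-1364/321
t_q=3/4 → seg 0, τ=3/4; S=2+-3295/642·τ+0·τ²+599/1926·τ³=-23531/13696

  seg 0: a=2 b=-3295/642 c=0 d=599/1926
  seg 1: a=-5 b=1048/321 c=599/214 d=-1561/1284
  seg 2: a=3 b=-41/321 c=-481/107 d=521/321
  seg 3: a=0 b=-1364/321 c=40/107 d=-40/321
S(3/4) = -23531/13696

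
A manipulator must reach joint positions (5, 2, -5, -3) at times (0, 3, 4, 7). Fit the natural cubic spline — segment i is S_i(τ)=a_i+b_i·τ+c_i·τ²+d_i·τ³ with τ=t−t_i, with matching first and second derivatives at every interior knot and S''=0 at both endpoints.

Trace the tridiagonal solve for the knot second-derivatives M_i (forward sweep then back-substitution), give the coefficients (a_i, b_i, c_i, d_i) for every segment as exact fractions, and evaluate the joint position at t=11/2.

  seg 0: a=5 b=104/63 c=0 d=-167/567
  seg 1: a=2 b=-397/63 c=-167/63 d=41/21
  seg 2: a=-5 b=-362/63 c=202/63 d=-202/567
S(11/2) = -213/28

Δ: Δ0=-1, Δ1=-7, Δ2=2/3
row 1: diag=8, rhs=-36; c'=1/8, d'=-9/2
row 2: denom=8−1·1/8=63/8; d'=(46−1·-9/2)/(63/8)=404/63
back: M2=404/63
back: M1=-9/2−1/8·404/63=-334/63
M: M0=0, M1=-334/63, M2=404/63, M3=0
seg 0: a=5, c=M0/2=0, d=(M1−M0)/(6·3)=-167/567, b=Δ0−h0·(2M0+M1)/6=104/63
seg 1: a=2, c=M1/2=-167/63, d=(M2−M1)/(6·1)=41/21, b=Δ1−h1·(2M1+M2)/6=-397/63
seg 2: a=-5, c=M2/2=202/63, d=(M3−M2)/(6·3)=-202/567, b=Δ2−h2·(2M2+M3)/6=-362/63
t_q=11/2 → seg 2, τ=3/2; S=-5+-362/63·τ+202/63·τ²+-202/567·τ³=-213/28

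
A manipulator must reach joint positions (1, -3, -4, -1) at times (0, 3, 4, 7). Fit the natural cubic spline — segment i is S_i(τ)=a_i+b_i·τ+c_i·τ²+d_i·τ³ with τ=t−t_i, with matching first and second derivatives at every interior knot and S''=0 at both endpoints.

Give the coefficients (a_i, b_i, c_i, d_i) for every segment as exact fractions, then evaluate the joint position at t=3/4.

Δ: Δ0=-4/3, Δ1=-1, Δ2=1
row 1: diag=8, rhs=2; c'=1/8, d'=1/4
row 2: denom=8−1·1/8=63/8; d'=(12−1·1/4)/(63/8)=94/63
back: M2=94/63
back: M1=1/4−1/8·94/63=4/63
M: M0=0, M1=4/63, M2=94/63, M3=0
seg 0: a=1, c=M0/2=0, d=(M1−M0)/(6·3)=2/567, b=Δ0−h0·(2M0+M1)/6=-86/63
seg 1: a=-3, c=M1/2=2/63, d=(M2−M1)/(6·1)=5/21, b=Δ1−h1·(2M1+M2)/6=-80/63
seg 2: a=-4, c=M2/2=47/63, d=(M3−M2)/(6·3)=-47/567, b=Δ2−h2·(2M2+M3)/6=-31/63
t_q=3/4 → seg 0, τ=3/4; S=1+-86/63·τ+0·τ²+2/567·τ³=-5/224

  seg 0: a=1 b=-86/63 c=0 d=2/567
  seg 1: a=-3 b=-80/63 c=2/63 d=5/21
  seg 2: a=-4 b=-31/63 c=47/63 d=-47/567
S(3/4) = -5/224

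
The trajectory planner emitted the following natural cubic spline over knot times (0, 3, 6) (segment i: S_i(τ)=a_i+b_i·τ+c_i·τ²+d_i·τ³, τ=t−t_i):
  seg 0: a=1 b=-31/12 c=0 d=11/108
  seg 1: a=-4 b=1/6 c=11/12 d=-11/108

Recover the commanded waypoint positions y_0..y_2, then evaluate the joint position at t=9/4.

y_0=1 y_1=-4 y_2=2
S(9/4) = -935/256

y_0 = S_0(0) = a_0 = 1
y_1 = S_1(0) = a_1 = -4
y_2 = S_1(3) = 2
t_q=9/4 is in segment 0 (τ=9/4); S_0(τ)=-935/256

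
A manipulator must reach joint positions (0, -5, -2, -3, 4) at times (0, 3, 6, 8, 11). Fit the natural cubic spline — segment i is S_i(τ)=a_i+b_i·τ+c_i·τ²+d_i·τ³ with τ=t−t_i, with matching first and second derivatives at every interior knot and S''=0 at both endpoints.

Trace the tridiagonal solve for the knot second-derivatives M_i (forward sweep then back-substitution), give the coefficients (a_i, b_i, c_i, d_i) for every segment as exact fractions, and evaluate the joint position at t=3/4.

  seg 0: a=0 b=-454/177 c=0 d=53/531
  seg 1: a=-5 b=23/177 c=53/59 d=-323/1593
  seg 2: a=-2 b=8/177 c=-164/177 d=463/1416
  seg 3: a=-3 b=31/118 c=733/708 d=-733/6372
S(3/4) = -7105/3776

Δ: Δ0=-5/3, Δ1=1, Δ2=-1/2, Δ3=7/3
row 1: diag=12, rhs=16; c'=1/4, d'=4/3
row 2: denom=10−3·1/4=37/4; d'=(-9−3·4/3)/(37/4)=-52/37
row 3: denom=10−2·8/37=354/37; d'=(17−2·-52/37)/(354/37)=733/354
back: M3=733/354
back: M2=-52/37−8/37·733/354=-328/177
back: M1=4/3−1/4·-328/177=106/59
M: M0=0, M1=106/59, M2=-328/177, M3=733/354, M4=0
seg 0: a=0, c=M0/2=0, d=(M1−M0)/(6·3)=53/531, b=Δ0−h0·(2M0+M1)/6=-454/177
seg 1: a=-5, c=M1/2=53/59, d=(M2−M1)/(6·3)=-323/1593, b=Δ1−h1·(2M1+M2)/6=23/177
seg 2: a=-2, c=M2/2=-164/177, d=(M3−M2)/(6·2)=463/1416, b=Δ2−h2·(2M2+M3)/6=8/177
seg 3: a=-3, c=M3/2=733/708, d=(M4−M3)/(6·3)=-733/6372, b=Δ3−h3·(2M3+M4)/6=31/118
t_q=3/4 → seg 0, τ=3/4; S=0+-454/177·τ+0·τ²+53/531·τ³=-7105/3776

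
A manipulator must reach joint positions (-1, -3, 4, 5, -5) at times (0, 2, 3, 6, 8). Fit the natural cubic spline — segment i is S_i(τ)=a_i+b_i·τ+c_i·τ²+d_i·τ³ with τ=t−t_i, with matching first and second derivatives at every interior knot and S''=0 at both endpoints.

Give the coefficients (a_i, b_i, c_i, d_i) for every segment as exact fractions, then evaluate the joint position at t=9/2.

  seg 0: a=-1 b=-155/39 c=0 d=29/39
  seg 1: a=-3 b=193/39 c=58/13 d=-94/39
  seg 2: a=4 b=259/39 c=-36/13 d=2/9
  seg 3: a=5 b=-155/39 c=-10/13 d=5/39
S(9/2) = 441/52

Δ: Δ0=-1, Δ1=7, Δ2=1/3, Δ3=-5
row 1: diag=6, rhs=48; c'=1/6, d'=8
row 2: denom=8−1·1/6=47/6; d'=(-40−1·8)/(47/6)=-288/47
row 3: denom=10−3·18/47=416/47; d'=(-32−3·-288/47)/(416/47)=-20/13
back: M3=-20/13
back: M2=-288/47−18/47·-20/13=-72/13
back: M1=8−1/6·-72/13=116/13
M: M0=0, M1=116/13, M2=-72/13, M3=-20/13, M4=0
seg 0: a=-1, c=M0/2=0, d=(M1−M0)/(6·2)=29/39, b=Δ0−h0·(2M0+M1)/6=-155/39
seg 1: a=-3, c=M1/2=58/13, d=(M2−M1)/(6·1)=-94/39, b=Δ1−h1·(2M1+M2)/6=193/39
seg 2: a=4, c=M2/2=-36/13, d=(M3−M2)/(6·3)=2/9, b=Δ2−h2·(2M2+M3)/6=259/39
seg 3: a=5, c=M3/2=-10/13, d=(M4−M3)/(6·2)=5/39, b=Δ3−h3·(2M3+M4)/6=-155/39
t_q=9/2 → seg 2, τ=3/2; S=4+259/39·τ+-36/13·τ²+2/9·τ³=441/52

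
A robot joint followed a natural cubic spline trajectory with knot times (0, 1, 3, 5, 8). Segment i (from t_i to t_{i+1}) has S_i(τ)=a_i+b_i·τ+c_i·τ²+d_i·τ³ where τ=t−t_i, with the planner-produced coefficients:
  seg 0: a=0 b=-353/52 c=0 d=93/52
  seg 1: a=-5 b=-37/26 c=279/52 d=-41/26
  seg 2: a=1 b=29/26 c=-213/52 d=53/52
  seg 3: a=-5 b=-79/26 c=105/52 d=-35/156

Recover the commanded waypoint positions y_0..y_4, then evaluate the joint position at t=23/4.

y_0 = S_0(0) = a_0 = 0
y_1 = S_1(0) = a_1 = -5
y_2 = S_2(0) = a_2 = 1
y_3 = S_3(0) = a_3 = -5
y_4 = S_3(3) = -2
t_q=23/4 is in segment 3 (τ=3/4); S_3(τ)=-20759/3328

y_0=0 y_1=-5 y_2=1 y_3=-5 y_4=-2
S(23/4) = -20759/3328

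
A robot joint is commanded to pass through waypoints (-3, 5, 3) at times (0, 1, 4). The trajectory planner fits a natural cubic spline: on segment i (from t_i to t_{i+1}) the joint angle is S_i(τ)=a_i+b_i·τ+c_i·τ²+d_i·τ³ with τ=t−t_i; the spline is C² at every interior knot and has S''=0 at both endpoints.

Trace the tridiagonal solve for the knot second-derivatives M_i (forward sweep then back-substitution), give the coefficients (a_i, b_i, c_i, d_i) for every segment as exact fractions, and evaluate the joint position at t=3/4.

Δ: Δ0=8, Δ1=-2/3
row 1: diag=8, rhs=-52; c'=3/8, d'=-13/2
back: M1=-13/2
M: M0=0, M1=-13/2, M2=0
seg 0: a=-3, c=M0/2=0, d=(M1−M0)/(6·1)=-13/12, b=Δ0−h0·(2M0+M1)/6=109/12
seg 1: a=5, c=M1/2=-13/4, d=(M2−M1)/(6·3)=13/36, b=Δ1−h1·(2M1+M2)/6=35/6
t_q=3/4 → seg 0, τ=3/4; S=-3+109/12·τ+0·τ²+-13/12·τ³=859/256

  seg 0: a=-3 b=109/12 c=0 d=-13/12
  seg 1: a=5 b=35/6 c=-13/4 d=13/36
S(3/4) = 859/256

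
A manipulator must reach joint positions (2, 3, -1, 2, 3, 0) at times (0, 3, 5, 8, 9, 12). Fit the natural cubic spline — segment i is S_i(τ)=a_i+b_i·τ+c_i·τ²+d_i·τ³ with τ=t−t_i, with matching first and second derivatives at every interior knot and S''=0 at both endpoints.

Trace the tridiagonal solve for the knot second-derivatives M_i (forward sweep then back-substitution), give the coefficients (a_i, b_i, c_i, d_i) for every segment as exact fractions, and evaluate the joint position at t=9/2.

Δ: Δ0=1/3, Δ1=-2, Δ2=1, Δ3=1, Δ4=-1
row 1: diag=10, rhs=-14; c'=1/5, d'=-7/5
row 2: denom=10−2·1/5=48/5; d'=(18−2·-7/5)/(48/5)=13/6
row 3: denom=8−3·5/16=113/16; d'=(0−3·13/6)/(113/16)=-104/113
row 4: denom=8−1·16/113=888/113; d'=(-12−1·-104/113)/(888/113)=-313/222
back: M4=-313/222
back: M3=-104/113−16/113·-313/222=-80/111
back: M2=13/6−5/16·-80/111=177/74
back: M1=-7/5−1/5·177/74=-139/74
M: M0=0, M1=-139/74, M2=177/74, M3=-80/111, M4=-313/222, M5=0
seg 0: a=2, c=M0/2=0, d=(M1−M0)/(6·3)=-139/1332, b=Δ0−h0·(2M0+M1)/6=565/444
seg 1: a=3, c=M1/2=-139/148, d=(M2−M1)/(6·2)=79/222, b=Δ1−h1·(2M1+M2)/6=-343/222
seg 2: a=-1, c=M2/2=177/148, d=(M3−M2)/(6·3)=-691/3996, b=Δ2−h2·(2M2+M3)/6=-229/222
seg 3: a=2, c=M3/2=-40/111, d=(M4−M3)/(6·1)=-17/148, b=Δ3−h3·(2M3+M4)/6=655/444
seg 4: a=3, c=M4/2=-313/444, d=(M5−M4)/(6·3)=313/3996, b=Δ4−h4·(2M4+M5)/6=91/222
t_q=9/2 → seg 1, τ=3/2; S=3+-343/222·τ+-139/148·τ²+79/222·τ³=-17/74

  seg 0: a=2 b=565/444 c=0 d=-139/1332
  seg 1: a=3 b=-343/222 c=-139/148 d=79/222
  seg 2: a=-1 b=-229/222 c=177/148 d=-691/3996
  seg 3: a=2 b=655/444 c=-40/111 d=-17/148
  seg 4: a=3 b=91/222 c=-313/444 d=313/3996
S(9/2) = -17/74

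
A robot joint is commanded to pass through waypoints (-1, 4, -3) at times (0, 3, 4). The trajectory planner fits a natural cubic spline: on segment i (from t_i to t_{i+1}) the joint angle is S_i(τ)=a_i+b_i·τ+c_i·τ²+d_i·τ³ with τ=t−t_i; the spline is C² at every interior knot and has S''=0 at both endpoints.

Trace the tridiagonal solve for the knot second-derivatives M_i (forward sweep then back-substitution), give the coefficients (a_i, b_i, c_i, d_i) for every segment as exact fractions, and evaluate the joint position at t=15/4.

Δ: Δ0=5/3, Δ1=-7
row 1: diag=8, rhs=-52; c'=1/8, d'=-13/2
back: M1=-13/2
M: M0=0, M1=-13/2, M2=0
seg 0: a=-1, c=M0/2=0, d=(M1−M0)/(6·3)=-13/36, b=Δ0−h0·(2M0+M1)/6=59/12
seg 1: a=4, c=M1/2=-13/4, d=(M2−M1)/(6·1)=13/12, b=Δ1−h1·(2M1+M2)/6=-29/6
t_q=15/4 → seg 1, τ=3/4; S=4+-29/6·τ+-13/4·τ²+13/12·τ³=-255/256

  seg 0: a=-1 b=59/12 c=0 d=-13/36
  seg 1: a=4 b=-29/6 c=-13/4 d=13/12
S(15/4) = -255/256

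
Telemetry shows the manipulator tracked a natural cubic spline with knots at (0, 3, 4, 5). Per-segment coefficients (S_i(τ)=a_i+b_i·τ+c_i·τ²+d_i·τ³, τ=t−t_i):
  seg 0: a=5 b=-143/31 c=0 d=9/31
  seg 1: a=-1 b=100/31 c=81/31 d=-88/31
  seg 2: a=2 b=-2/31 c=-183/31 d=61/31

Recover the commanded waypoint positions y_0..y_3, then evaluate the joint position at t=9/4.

y_0=5 y_1=-1 y_2=2 y_3=-2
S(9/4) = -4111/1984

y_0 = S_0(0) = a_0 = 5
y_1 = S_1(0) = a_1 = -1
y_2 = S_2(0) = a_2 = 2
y_3 = S_2(1) = -2
t_q=9/4 is in segment 0 (τ=9/4); S_0(τ)=-4111/1984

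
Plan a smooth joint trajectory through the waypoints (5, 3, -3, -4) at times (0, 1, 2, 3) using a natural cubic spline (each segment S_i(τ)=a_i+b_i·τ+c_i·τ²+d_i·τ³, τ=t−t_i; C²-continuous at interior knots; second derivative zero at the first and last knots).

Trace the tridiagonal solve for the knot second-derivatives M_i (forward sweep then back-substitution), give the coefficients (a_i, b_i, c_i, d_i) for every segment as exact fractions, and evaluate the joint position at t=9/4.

  seg 0: a=5 b=-3/5 c=0 d=-7/5
  seg 1: a=3 b=-24/5 c=-21/5 d=3
  seg 2: a=-3 b=-21/5 c=24/5 d=-8/5
S(9/4) = -151/40

Δ: Δ0=-2, Δ1=-6, Δ2=-1
row 1: diag=4, rhs=-24; c'=1/4, d'=-6
row 2: denom=4−1·1/4=15/4; d'=(30−1·-6)/(15/4)=48/5
back: M2=48/5
back: M1=-6−1/4·48/5=-42/5
M: M0=0, M1=-42/5, M2=48/5, M3=0
seg 0: a=5, c=M0/2=0, d=(M1−M0)/(6·1)=-7/5, b=Δ0−h0·(2M0+M1)/6=-3/5
seg 1: a=3, c=M1/2=-21/5, d=(M2−M1)/(6·1)=3, b=Δ1−h1·(2M1+M2)/6=-24/5
seg 2: a=-3, c=M2/2=24/5, d=(M3−M2)/(6·1)=-8/5, b=Δ2−h2·(2M2+M3)/6=-21/5
t_q=9/4 → seg 2, τ=1/4; S=-3+-21/5·τ+24/5·τ²+-8/5·τ³=-151/40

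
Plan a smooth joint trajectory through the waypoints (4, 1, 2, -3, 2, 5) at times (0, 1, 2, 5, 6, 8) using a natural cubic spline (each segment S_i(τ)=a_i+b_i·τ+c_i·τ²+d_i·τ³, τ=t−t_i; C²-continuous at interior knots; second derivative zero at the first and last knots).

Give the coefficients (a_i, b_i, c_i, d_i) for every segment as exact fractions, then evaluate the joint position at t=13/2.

  seg 0: a=4 b=-31601/7446 c=0 d=9263/7446
  seg 1: a=1 b=-1906/3723 c=9263/2482 d=-16531/7446
  seg 2: a=2 b=2173/7446 c=-3634/1241 d=16943/22338
  seg 3: a=-3 b=11918/3723 c=9675/2482 d=-15631/7446
  seg 4: a=2 b=34993/7446 c=-2978/1241 d=1489/3723
S(13/2) = 37725/9928

Δ: Δ0=-3, Δ1=1, Δ2=-5/3, Δ3=5, Δ4=3/2
row 1: diag=4, rhs=24; c'=1/4, d'=6
row 2: denom=8−1·1/4=31/4; d'=(-16−1·6)/(31/4)=-88/31
row 3: denom=8−3·12/31=212/31; d'=(40−3·-88/31)/(212/31)=376/53
row 4: denom=6−1·31/212=1241/212; d'=(-21−1·376/53)/(1241/212)=-5956/1241
back: M4=-5956/1241
back: M3=376/53−31/212·-5956/1241=9675/1241
back: M2=-88/31−12/31·9675/1241=-7268/1241
back: M1=6−1/4·-7268/1241=9263/1241
M: M0=0, M1=9263/1241, M2=-7268/1241, M3=9675/1241, M4=-5956/1241, M5=0
seg 0: a=4, c=M0/2=0, d=(M1−M0)/(6·1)=9263/7446, b=Δ0−h0·(2M0+M1)/6=-31601/7446
seg 1: a=1, c=M1/2=9263/2482, d=(M2−M1)/(6·1)=-16531/7446, b=Δ1−h1·(2M1+M2)/6=-1906/3723
seg 2: a=2, c=M2/2=-3634/1241, d=(M3−M2)/(6·3)=16943/22338, b=Δ2−h2·(2M2+M3)/6=2173/7446
seg 3: a=-3, c=M3/2=9675/2482, d=(M4−M3)/(6·1)=-15631/7446, b=Δ3−h3·(2M3+M4)/6=11918/3723
seg 4: a=2, c=M4/2=-2978/1241, d=(M5−M4)/(6·2)=1489/3723, b=Δ4−h4·(2M4+M5)/6=34993/7446
t_q=13/2 → seg 4, τ=1/2; S=2+34993/7446·τ+-2978/1241·τ²+1489/3723·τ³=37725/9928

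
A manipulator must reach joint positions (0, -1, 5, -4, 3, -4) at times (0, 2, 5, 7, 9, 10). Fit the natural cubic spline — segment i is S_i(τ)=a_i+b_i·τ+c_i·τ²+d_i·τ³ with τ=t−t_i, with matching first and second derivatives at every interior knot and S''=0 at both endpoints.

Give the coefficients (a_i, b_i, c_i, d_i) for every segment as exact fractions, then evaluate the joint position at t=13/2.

  seg 0: a=0 b=-3253/1882 c=0 d=289/941
  seg 1: a=-1 b=3683/1882 c=1734/941 d=-1147/1882
  seg 2: a=5 b=-3239/941 c=-6855/1882 d=11719/7528
  seg 3: a=-4 b=1259/1882 c=21447/3764 d=-16119/7528
  seg 4: a=3 b=-2102/941 c=-13455/1882 d=4485/1882
S(13/2) = -186971/60224

Δ: Δ0=-1/2, Δ1=2, Δ2=-9/2, Δ3=7/2, Δ4=-7
row 1: diag=10, rhs=15; c'=3/10, d'=3/2
row 2: denom=10−3·3/10=91/10; d'=(-39−3·3/2)/(91/10)=-435/91
row 3: denom=8−2·20/91=688/91; d'=(48−2·-435/91)/(688/91)=2619/344
row 4: denom=6−2·91/344=941/172; d'=(-63−2·2619/344)/(941/172)=-13455/941
back: M4=-13455/941
back: M3=2619/344−91/344·-13455/941=21447/1882
back: M2=-435/91−20/91·21447/1882=-6855/941
back: M1=3/2−3/10·-6855/941=3468/941
M: M0=0, M1=3468/941, M2=-6855/941, M3=21447/1882, M4=-13455/941, M5=0
seg 0: a=0, c=M0/2=0, d=(M1−M0)/(6·2)=289/941, b=Δ0−h0·(2M0+M1)/6=-3253/1882
seg 1: a=-1, c=M1/2=1734/941, d=(M2−M1)/(6·3)=-1147/1882, b=Δ1−h1·(2M1+M2)/6=3683/1882
seg 2: a=5, c=M2/2=-6855/1882, d=(M3−M2)/(6·2)=11719/7528, b=Δ2−h2·(2M2+M3)/6=-3239/941
seg 3: a=-4, c=M3/2=21447/3764, d=(M4−M3)/(6·2)=-16119/7528, b=Δ3−h3·(2M3+M4)/6=1259/1882
seg 4: a=3, c=M4/2=-13455/1882, d=(M5−M4)/(6·1)=4485/1882, b=Δ4−h4·(2M4+M5)/6=-2102/941
t_q=13/2 → seg 2, τ=3/2; S=5+-3239/941·τ+-6855/1882·τ²+11719/7528·τ³=-186971/60224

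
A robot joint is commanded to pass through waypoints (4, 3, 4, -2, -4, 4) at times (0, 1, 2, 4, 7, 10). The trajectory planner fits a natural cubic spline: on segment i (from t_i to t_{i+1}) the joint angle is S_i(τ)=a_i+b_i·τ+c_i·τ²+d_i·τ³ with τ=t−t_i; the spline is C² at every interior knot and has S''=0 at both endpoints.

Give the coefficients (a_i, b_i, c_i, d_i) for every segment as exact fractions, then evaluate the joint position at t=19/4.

Δ: Δ0=-1, Δ1=1, Δ2=-3, Δ3=-2/3, Δ4=8/3
row 1: diag=4, rhs=12; c'=1/4, d'=3
row 2: denom=6−1·1/4=23/4; d'=(-24−1·3)/(23/4)=-108/23
row 3: denom=10−2·8/23=214/23; d'=(14−2·-108/23)/(214/23)=269/107
row 4: denom=12−3·69/214=2361/214; d'=(20−3·269/107)/(2361/214)=2666/2361
back: M4=2666/2361
back: M3=269/107−69/214·2666/2361=1692/787
back: M2=-108/23−8/23·1692/787=-4284/787
back: M1=3−1/4·-4284/787=3432/787
M: M0=0, M1=3432/787, M2=-4284/787, M3=1692/787, M4=2666/2361, M5=0
seg 0: a=4, c=M0/2=0, d=(M1−M0)/(6·1)=572/787, b=Δ0−h0·(2M0+M1)/6=-1359/787
seg 1: a=3, c=M1/2=1716/787, d=(M2−M1)/(6·1)=-1286/787, b=Δ1−h1·(2M1+M2)/6=357/787
seg 2: a=4, c=M2/2=-2142/787, d=(M3−M2)/(6·2)=498/787, b=Δ2−h2·(2M2+M3)/6=-69/787
seg 3: a=-2, c=M3/2=846/787, d=(M4−M3)/(6·3)=-1205/21249, b=Δ3−h3·(2M3+M4)/6=-2661/787
seg 4: a=-4, c=M4/2=1333/2361, d=(M5−M4)/(6·3)=-1333/21249, b=Δ4−h4·(2M4+M5)/6=1210/787
t_q=19/4 → seg 3, τ=3/4; S=-2+-2661/787·τ+846/787·τ²+-1205/21249·τ³=-199213/50368

  seg 0: a=4 b=-1359/787 c=0 d=572/787
  seg 1: a=3 b=357/787 c=1716/787 d=-1286/787
  seg 2: a=4 b=-69/787 c=-2142/787 d=498/787
  seg 3: a=-2 b=-2661/787 c=846/787 d=-1205/21249
  seg 4: a=-4 b=1210/787 c=1333/2361 d=-1333/21249
S(19/4) = -199213/50368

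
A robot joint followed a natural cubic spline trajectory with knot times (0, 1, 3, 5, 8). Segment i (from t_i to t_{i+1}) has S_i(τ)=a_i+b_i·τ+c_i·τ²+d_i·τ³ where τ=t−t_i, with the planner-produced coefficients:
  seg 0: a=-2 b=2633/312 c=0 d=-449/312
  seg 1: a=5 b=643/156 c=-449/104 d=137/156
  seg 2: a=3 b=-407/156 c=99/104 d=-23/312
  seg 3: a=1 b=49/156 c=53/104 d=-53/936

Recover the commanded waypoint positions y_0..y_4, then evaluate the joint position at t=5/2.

y_0 = S_0(0) = a_0 = -2
y_1 = S_1(0) = a_1 = 5
y_2 = S_2(0) = a_2 = 3
y_3 = S_3(0) = a_3 = 1
y_4 = S_3(3) = 5
t_q=5/2 is in segment 1 (τ=3/2); S_1(τ)=461/104

y_0=-2 y_1=5 y_2=3 y_3=1 y_4=5
S(5/2) = 461/104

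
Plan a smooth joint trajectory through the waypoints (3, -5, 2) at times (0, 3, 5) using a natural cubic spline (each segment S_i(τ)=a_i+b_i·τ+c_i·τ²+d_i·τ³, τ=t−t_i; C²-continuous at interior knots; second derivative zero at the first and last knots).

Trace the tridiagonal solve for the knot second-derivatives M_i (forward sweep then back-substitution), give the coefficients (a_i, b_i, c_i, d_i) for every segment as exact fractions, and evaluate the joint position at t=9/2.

  seg 0: a=3 b=-271/60 c=0 d=37/180
  seg 1: a=-5 b=31/30 c=37/20 d=-37/120
S(9/2) = -21/64

Δ: Δ0=-8/3, Δ1=7/2
row 1: diag=10, rhs=37; c'=1/5, d'=37/10
back: M1=37/10
M: M0=0, M1=37/10, M2=0
seg 0: a=3, c=M0/2=0, d=(M1−M0)/(6·3)=37/180, b=Δ0−h0·(2M0+M1)/6=-271/60
seg 1: a=-5, c=M1/2=37/20, d=(M2−M1)/(6·2)=-37/120, b=Δ1−h1·(2M1+M2)/6=31/30
t_q=9/2 → seg 1, τ=3/2; S=-5+31/30·τ+37/20·τ²+-37/120·τ³=-21/64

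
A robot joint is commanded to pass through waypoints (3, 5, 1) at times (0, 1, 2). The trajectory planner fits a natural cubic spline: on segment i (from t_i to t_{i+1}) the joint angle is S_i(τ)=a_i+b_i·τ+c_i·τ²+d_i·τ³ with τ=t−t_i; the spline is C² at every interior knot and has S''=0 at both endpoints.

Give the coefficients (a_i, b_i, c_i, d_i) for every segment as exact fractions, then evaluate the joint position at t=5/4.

Δ: Δ0=2, Δ1=-4
row 1: diag=4, rhs=-36; c'=1/4, d'=-9
back: M1=-9
M: M0=0, M1=-9, M2=0
seg 0: a=3, c=M0/2=0, d=(M1−M0)/(6·1)=-3/2, b=Δ0−h0·(2M0+M1)/6=7/2
seg 1: a=5, c=M1/2=-9/2, d=(M2−M1)/(6·1)=3/2, b=Δ1−h1·(2M1+M2)/6=-1
t_q=5/4 → seg 1, τ=1/4; S=5+-1·τ+-9/2·τ²+3/2·τ³=575/128

  seg 0: a=3 b=7/2 c=0 d=-3/2
  seg 1: a=5 b=-1 c=-9/2 d=3/2
S(5/4) = 575/128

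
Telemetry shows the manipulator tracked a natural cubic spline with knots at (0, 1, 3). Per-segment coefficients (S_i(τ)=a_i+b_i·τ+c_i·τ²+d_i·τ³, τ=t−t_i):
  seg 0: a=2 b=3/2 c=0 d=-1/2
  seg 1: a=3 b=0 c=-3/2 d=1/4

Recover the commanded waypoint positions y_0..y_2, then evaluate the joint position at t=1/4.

y_0=2 y_1=3 y_2=-1
S(1/4) = 303/128

y_0 = S_0(0) = a_0 = 2
y_1 = S_1(0) = a_1 = 3
y_2 = S_1(2) = -1
t_q=1/4 is in segment 0 (τ=1/4); S_0(τ)=303/128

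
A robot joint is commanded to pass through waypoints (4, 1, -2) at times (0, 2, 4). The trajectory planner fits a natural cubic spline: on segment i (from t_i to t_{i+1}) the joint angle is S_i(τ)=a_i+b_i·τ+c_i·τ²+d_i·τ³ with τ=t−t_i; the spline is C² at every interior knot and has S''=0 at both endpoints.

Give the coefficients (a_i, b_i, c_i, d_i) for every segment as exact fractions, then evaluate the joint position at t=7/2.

Δ: Δ0=-3/2, Δ1=-3/2
row 1: diag=8, rhs=0; c'=1/4, d'=0
back: M1=0
M: M0=0, M1=0, M2=0
seg 0: a=4, c=M0/2=0, d=(M1−M0)/(6·2)=0, b=Δ0−h0·(2M0+M1)/6=-3/2
seg 1: a=1, c=M1/2=0, d=(M2−M1)/(6·2)=0, b=Δ1−h1·(2M1+M2)/6=-3/2
t_q=7/2 → seg 1, τ=3/2; S=1+-3/2·τ+0·τ²+0·τ³=-5/4

  seg 0: a=4 b=-3/2 c=0 d=0
  seg 1: a=1 b=-3/2 c=0 d=0
S(7/2) = -5/4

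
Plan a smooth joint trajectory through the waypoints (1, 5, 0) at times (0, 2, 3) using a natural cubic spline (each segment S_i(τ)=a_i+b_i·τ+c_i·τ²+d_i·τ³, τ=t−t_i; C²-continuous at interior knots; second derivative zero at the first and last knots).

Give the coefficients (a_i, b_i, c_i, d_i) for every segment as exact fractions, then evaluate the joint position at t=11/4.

  seg 0: a=1 b=13/3 c=0 d=-7/12
  seg 1: a=5 b=-8/3 c=-7/2 d=7/6
S(11/4) = 195/128

Δ: Δ0=2, Δ1=-5
row 1: diag=6, rhs=-42; c'=1/6, d'=-7
back: M1=-7
M: M0=0, M1=-7, M2=0
seg 0: a=1, c=M0/2=0, d=(M1−M0)/(6·2)=-7/12, b=Δ0−h0·(2M0+M1)/6=13/3
seg 1: a=5, c=M1/2=-7/2, d=(M2−M1)/(6·1)=7/6, b=Δ1−h1·(2M1+M2)/6=-8/3
t_q=11/4 → seg 1, τ=3/4; S=5+-8/3·τ+-7/2·τ²+7/6·τ³=195/128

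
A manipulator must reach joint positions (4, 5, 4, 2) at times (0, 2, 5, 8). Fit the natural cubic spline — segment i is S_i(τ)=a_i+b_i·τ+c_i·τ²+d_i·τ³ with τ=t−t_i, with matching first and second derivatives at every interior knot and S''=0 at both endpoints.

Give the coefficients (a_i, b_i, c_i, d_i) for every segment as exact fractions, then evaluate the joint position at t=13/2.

Δ: Δ0=1/2, Δ1=-1/3, Δ2=-2/3
row 1: diag=10, rhs=-5; c'=3/10, d'=-1/2
row 2: denom=12−3·3/10=111/10; d'=(-2−3·-1/2)/(111/10)=-5/111
back: M2=-5/111
back: M1=-1/2−3/10·-5/111=-18/37
M: M0=0, M1=-18/37, M2=-5/111, M3=0
seg 0: a=4, c=M0/2=0, d=(M1−M0)/(6·2)=-3/74, b=Δ0−h0·(2M0+M1)/6=49/74
seg 1: a=5, c=M1/2=-9/37, d=(M2−M1)/(6·3)=49/1998, b=Δ1−h1·(2M1+M2)/6=13/74
seg 2: a=4, c=M2/2=-5/222, d=(M3−M2)/(6·3)=5/1998, b=Δ2−h2·(2M2+M3)/6=-23/37
t_q=13/2 → seg 2, τ=3/2; S=4+-23/37·τ+-5/222·τ²+5/1998·τ³=1791/592

  seg 0: a=4 b=49/74 c=0 d=-3/74
  seg 1: a=5 b=13/74 c=-9/37 d=49/1998
  seg 2: a=4 b=-23/37 c=-5/222 d=5/1998
S(13/2) = 1791/592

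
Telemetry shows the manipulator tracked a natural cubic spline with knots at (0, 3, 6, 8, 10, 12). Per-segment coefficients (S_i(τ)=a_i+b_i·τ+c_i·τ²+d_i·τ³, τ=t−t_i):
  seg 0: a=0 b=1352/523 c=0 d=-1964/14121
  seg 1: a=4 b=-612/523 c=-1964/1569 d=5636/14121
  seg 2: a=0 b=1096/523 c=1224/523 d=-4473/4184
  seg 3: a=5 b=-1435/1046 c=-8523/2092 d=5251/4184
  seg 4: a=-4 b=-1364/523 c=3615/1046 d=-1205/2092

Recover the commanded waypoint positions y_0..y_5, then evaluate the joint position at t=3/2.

y_0 = S_0(0) = a_0 = 0
y_1 = S_1(0) = a_1 = 4
y_2 = S_2(0) = a_2 = 0
y_3 = S_3(0) = a_3 = 5
y_4 = S_4(0) = a_4 = -4
y_5 = S_4(2) = 0
t_q=3/2 is in segment 0 (τ=3/2); S_0(τ)=3565/1046

y_0=0 y_1=4 y_2=0 y_3=5 y_4=-4 y_5=0
S(3/2) = 3565/1046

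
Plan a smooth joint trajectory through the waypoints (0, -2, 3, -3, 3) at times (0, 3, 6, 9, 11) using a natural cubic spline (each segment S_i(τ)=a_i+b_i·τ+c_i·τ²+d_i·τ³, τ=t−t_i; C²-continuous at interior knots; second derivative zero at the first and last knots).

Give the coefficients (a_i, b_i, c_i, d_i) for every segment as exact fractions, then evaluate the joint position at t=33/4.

  seg 0: a=0 b=-5/3 c=0 d=1/9
  seg 1: a=-2 b=4/3 c=1 d=-8/27
  seg 2: a=3 b=-2/3 c=-5/3 d=11/27
  seg 3: a=-3 b=1/3 c=2 d=-1/3
S(33/4) = -147/64

Δ: Δ0=-2/3, Δ1=5/3, Δ2=-2, Δ3=3
row 1: diag=12, rhs=14; c'=1/4, d'=7/6
row 2: denom=12−3·1/4=45/4; d'=(-22−3·7/6)/(45/4)=-34/15
row 3: denom=10−3·4/15=46/5; d'=(30−3·-34/15)/(46/5)=4
back: M3=4
back: M2=-34/15−4/15·4=-10/3
back: M1=7/6−1/4·-10/3=2
M: M0=0, M1=2, M2=-10/3, M3=4, M4=0
seg 0: a=0, c=M0/2=0, d=(M1−M0)/(6·3)=1/9, b=Δ0−h0·(2M0+M1)/6=-5/3
seg 1: a=-2, c=M1/2=1, d=(M2−M1)/(6·3)=-8/27, b=Δ1−h1·(2M1+M2)/6=4/3
seg 2: a=3, c=M2/2=-5/3, d=(M3−M2)/(6·3)=11/27, b=Δ2−h2·(2M2+M3)/6=-2/3
seg 3: a=-3, c=M3/2=2, d=(M4−M3)/(6·2)=-1/3, b=Δ3−h3·(2M3+M4)/6=1/3
t_q=33/4 → seg 2, τ=9/4; S=3+-2/3·τ+-5/3·τ²+11/27·τ³=-147/64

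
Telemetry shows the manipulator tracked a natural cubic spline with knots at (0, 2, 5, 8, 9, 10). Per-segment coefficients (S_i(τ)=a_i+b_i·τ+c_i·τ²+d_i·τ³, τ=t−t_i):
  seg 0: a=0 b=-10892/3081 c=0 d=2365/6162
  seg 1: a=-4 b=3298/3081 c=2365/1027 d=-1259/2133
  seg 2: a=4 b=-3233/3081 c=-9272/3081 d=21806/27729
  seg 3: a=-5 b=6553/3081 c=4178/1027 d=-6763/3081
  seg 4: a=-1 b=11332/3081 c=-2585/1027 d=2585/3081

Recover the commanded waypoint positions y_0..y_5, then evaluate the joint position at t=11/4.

y_0 = S_0(0) = a_0 = 0
y_1 = S_1(0) = a_1 = -4
y_2 = S_2(0) = a_2 = 4
y_3 = S_3(0) = a_3 = -5
y_4 = S_4(0) = a_4 = -1
y_5 = S_4(1) = 1
t_q=11/4 is in segment 1 (τ=3/4); S_1(τ)=-141371/65728

y_0=0 y_1=-4 y_2=4 y_3=-5 y_4=-1 y_5=1
S(11/4) = -141371/65728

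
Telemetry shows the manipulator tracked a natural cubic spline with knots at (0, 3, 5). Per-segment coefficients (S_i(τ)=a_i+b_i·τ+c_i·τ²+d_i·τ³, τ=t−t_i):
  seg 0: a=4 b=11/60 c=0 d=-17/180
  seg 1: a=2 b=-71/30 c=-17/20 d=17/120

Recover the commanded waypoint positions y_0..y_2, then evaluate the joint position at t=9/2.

y_0 = S_0(0) = a_0 = 4
y_1 = S_1(0) = a_1 = 2
y_2 = S_1(2) = -5
t_q=9/2 is in segment 1 (τ=3/2); S_1(τ)=-191/64

y_0=4 y_1=2 y_2=-5
S(9/2) = -191/64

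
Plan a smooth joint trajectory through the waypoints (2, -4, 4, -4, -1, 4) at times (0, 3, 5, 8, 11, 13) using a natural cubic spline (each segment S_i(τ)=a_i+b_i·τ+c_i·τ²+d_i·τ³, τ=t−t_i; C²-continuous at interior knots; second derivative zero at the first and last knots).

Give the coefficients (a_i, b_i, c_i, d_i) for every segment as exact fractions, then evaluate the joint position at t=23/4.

Δ: Δ0=-2, Δ1=4, Δ2=-8/3, Δ3=1, Δ4=5/2
row 1: diag=10, rhs=36; c'=1/5, d'=18/5
row 2: denom=10−2·1/5=48/5; d'=(-40−2·18/5)/(48/5)=-59/12
row 3: denom=12−3·5/16=177/16; d'=(22−3·-59/12)/(177/16)=196/59
row 4: denom=10−3·16/59=542/59; d'=(9−3·196/59)/(542/59)=-57/542
back: M4=-57/542
back: M3=196/59−16/59·-57/542=908/271
back: M2=-59/12−5/16·908/271=-9697/1626
back: M1=18/5−1/5·-9697/1626=7793/1626
M: M0=0, M1=7793/1626, M2=-9697/1626, M3=908/271, M4=-57/542, M5=0
seg 0: a=2, c=M0/2=0, d=(M1−M0)/(6·3)=7793/29268, b=Δ0−h0·(2M0+M1)/6=-14297/3252
seg 1: a=-4, c=M1/2=7793/3252, d=(M2−M1)/(6·2)=-2915/3252, b=Δ1−h1·(2M1+M2)/6=4541/1626
seg 2: a=4, c=M2/2=-9697/3252, d=(M3−M2)/(6·3)=15145/29268, b=Δ2−h2·(2M2+M3)/6=879/542
seg 3: a=-4, c=M3/2=454/271, d=(M4−M3)/(6·3)=-1873/9756, b=Δ3−h3·(2M3+M4)/6=-2491/1084
seg 4: a=-1, c=M4/2=-57/1084, d=(M5−M4)/(6·2)=19/2168, b=Δ4−h4·(2M4+M5)/6=1393/542
t_q=23/4 → seg 2, τ=3/4; S=4+879/542·τ+-9697/3252·τ²+15145/29268·τ³=260669/69376

  seg 0: a=2 b=-14297/3252 c=0 d=7793/29268
  seg 1: a=-4 b=4541/1626 c=7793/3252 d=-2915/3252
  seg 2: a=4 b=879/542 c=-9697/3252 d=15145/29268
  seg 3: a=-4 b=-2491/1084 c=454/271 d=-1873/9756
  seg 4: a=-1 b=1393/542 c=-57/1084 d=19/2168
S(23/4) = 260669/69376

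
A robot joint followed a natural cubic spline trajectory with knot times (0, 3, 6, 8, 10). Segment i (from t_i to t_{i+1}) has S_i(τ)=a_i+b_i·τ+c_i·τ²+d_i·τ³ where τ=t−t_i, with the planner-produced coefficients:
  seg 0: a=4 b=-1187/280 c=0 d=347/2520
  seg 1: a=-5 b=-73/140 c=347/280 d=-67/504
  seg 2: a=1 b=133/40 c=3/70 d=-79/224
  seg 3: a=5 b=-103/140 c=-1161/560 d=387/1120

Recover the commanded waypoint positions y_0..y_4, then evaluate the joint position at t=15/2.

y_0=4 y_1=-5 y_2=1 y_3=5 y_4=-2
S(15/2) = 43847/8960

y_0 = S_0(0) = a_0 = 4
y_1 = S_1(0) = a_1 = -5
y_2 = S_2(0) = a_2 = 1
y_3 = S_3(0) = a_3 = 5
y_4 = S_3(2) = -2
t_q=15/2 is in segment 2 (τ=3/2); S_2(τ)=43847/8960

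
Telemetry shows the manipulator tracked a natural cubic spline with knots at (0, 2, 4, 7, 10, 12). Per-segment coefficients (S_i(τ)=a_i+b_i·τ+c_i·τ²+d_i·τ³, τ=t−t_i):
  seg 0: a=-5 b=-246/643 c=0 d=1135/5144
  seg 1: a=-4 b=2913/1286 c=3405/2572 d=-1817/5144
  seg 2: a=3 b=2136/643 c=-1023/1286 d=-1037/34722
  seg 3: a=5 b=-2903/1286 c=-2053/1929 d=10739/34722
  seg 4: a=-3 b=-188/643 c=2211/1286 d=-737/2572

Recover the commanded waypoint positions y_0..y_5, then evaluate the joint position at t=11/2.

y_0 = S_0(0) = a_0 = -5
y_1 = S_1(0) = a_1 = -4
y_2 = S_2(0) = a_2 = 3
y_3 = S_3(0) = a_3 = 5
y_4 = S_4(0) = a_4 = -3
y_5 = S_4(2) = 1
t_q=11/2 is in segment 2 (τ=3/2); S_2(τ)=62677/10288

y_0=-5 y_1=-4 y_2=3 y_3=5 y_4=-3 y_5=1
S(11/2) = 62677/10288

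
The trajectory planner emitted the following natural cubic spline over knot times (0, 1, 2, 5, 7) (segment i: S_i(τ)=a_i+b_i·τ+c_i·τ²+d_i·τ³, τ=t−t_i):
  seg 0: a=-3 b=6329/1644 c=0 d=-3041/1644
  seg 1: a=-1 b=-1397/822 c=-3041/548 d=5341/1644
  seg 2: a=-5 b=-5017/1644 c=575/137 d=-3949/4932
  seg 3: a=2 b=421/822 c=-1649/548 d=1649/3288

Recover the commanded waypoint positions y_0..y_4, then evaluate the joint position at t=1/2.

y_0=-3 y_1=-1 y_2=-5 y_3=2 y_4=-5
S(1/2) = -5727/4384

y_0 = S_0(0) = a_0 = -3
y_1 = S_1(0) = a_1 = -1
y_2 = S_2(0) = a_2 = -5
y_3 = S_3(0) = a_3 = 2
y_4 = S_3(2) = -5
t_q=1/2 is in segment 0 (τ=1/2); S_0(τ)=-5727/4384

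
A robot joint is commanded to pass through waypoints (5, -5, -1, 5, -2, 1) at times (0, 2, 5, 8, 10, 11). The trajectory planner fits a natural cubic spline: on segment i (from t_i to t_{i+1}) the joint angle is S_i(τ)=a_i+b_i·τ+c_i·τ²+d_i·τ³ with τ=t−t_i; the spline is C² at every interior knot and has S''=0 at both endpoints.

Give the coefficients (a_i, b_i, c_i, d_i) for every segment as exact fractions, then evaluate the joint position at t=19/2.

Δ: Δ0=-5, Δ1=4/3, Δ2=2, Δ3=-7/2, Δ4=3
row 1: diag=10, rhs=38; c'=3/10, d'=19/5
row 2: denom=12−3·3/10=111/10; d'=(4−3·19/5)/(111/10)=-2/3
row 3: denom=10−3·10/37=340/37; d'=(-33−3·-2/3)/(340/37)=-1147/340
row 4: denom=6−2·37/170=473/85; d'=(39−2·-1147/340)/(473/85)=707/86
back: M4=707/86
back: M3=-1147/340−37/170·707/86=-222/43
back: M2=-2/3−10/37·-222/43=94/129
back: M1=19/5−3/10·94/129=154/43
M: M0=0, M1=154/43, M2=94/129, M3=-222/43, M4=707/86, M5=0
seg 0: a=5, c=M0/2=0, d=(M1−M0)/(6·2)=77/258, b=Δ0−h0·(2M0+M1)/6=-799/129
seg 1: a=-5, c=M1/2=77/43, d=(M2−M1)/(6·3)=-184/1161, b=Δ1−h1·(2M1+M2)/6=-337/129
seg 2: a=-1, c=M2/2=47/129, d=(M3−M2)/(6·3)=-380/1161, b=Δ2−h2·(2M2+M3)/6=497/129
seg 3: a=5, c=M3/2=-111/43, d=(M4−M3)/(6·2)=1151/1032, b=Δ3−h3·(2M3+M4)/6=-361/129
seg 4: a=-2, c=M4/2=707/172, d=(M5−M4)/(6·1)=-707/516, b=Δ4−h4·(2M4+M5)/6=67/258
t_q=19/2 → seg 3, τ=3/2; S=5+-361/129·τ+-111/43·τ²+1151/1032·τ³=-3417/2752

  seg 0: a=5 b=-799/129 c=0 d=77/258
  seg 1: a=-5 b=-337/129 c=77/43 d=-184/1161
  seg 2: a=-1 b=497/129 c=47/129 d=-380/1161
  seg 3: a=5 b=-361/129 c=-111/43 d=1151/1032
  seg 4: a=-2 b=67/258 c=707/172 d=-707/516
S(19/2) = -3417/2752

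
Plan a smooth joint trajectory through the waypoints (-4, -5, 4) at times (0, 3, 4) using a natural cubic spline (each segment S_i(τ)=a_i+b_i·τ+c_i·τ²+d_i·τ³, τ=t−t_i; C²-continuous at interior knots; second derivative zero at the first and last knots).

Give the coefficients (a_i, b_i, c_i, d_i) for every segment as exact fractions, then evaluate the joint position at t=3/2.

  seg 0: a=-4 b=-23/6 c=0 d=7/18
  seg 1: a=-5 b=20/3 c=7/2 d=-7/6
S(3/2) = -135/16

Δ: Δ0=-1/3, Δ1=9
row 1: diag=8, rhs=56; c'=1/8, d'=7
back: M1=7
M: M0=0, M1=7, M2=0
seg 0: a=-4, c=M0/2=0, d=(M1−M0)/(6·3)=7/18, b=Δ0−h0·(2M0+M1)/6=-23/6
seg 1: a=-5, c=M1/2=7/2, d=(M2−M1)/(6·1)=-7/6, b=Δ1−h1·(2M1+M2)/6=20/3
t_q=3/2 → seg 0, τ=3/2; S=-4+-23/6·τ+0·τ²+7/18·τ³=-135/16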